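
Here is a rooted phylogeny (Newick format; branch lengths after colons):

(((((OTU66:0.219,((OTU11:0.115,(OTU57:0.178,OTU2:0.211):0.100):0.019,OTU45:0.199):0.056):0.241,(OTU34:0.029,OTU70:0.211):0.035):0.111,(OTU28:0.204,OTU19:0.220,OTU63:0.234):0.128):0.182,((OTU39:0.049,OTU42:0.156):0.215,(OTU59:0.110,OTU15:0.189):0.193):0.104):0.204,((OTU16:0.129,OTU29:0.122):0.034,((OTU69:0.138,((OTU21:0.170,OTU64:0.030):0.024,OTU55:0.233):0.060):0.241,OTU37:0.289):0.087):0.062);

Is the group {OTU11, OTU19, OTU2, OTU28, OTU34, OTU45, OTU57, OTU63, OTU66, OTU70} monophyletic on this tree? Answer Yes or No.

The most recent common ancestor of these taxa subtends (((OTU66,((OTU11,(OTU57,OTU2)),OTU45)),(OTU34,OTU70)),(OTU28,OTU19,OTU63)).
That clade has exactly 10 tips — every listed taxon and nothing else — so the group is monophyletic.

Yes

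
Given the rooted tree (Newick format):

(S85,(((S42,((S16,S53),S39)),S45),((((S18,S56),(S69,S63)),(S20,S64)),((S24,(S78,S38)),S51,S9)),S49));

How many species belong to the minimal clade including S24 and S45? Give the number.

The MRCA of S24 and S45 is the node subtending (((S42,((S16,S53),S39)),S45),((((S18,S56),(S69,S63)),(S20,S64)),((S24,(S78,S38)),S51,S9)),S49).
That clade contains 17 terminal taxa: S16, S18, S20, S24, S38, S39, S42, S45, S49, S51, S53, S56, S63, S64, S69, S78, S9.

17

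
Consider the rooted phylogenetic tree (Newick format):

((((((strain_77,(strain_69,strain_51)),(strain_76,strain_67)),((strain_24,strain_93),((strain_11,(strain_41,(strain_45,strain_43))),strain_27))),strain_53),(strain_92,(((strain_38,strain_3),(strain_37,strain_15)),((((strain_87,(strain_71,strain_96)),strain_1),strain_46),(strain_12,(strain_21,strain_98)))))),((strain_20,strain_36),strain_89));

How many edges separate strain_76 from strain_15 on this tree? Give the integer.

10

The MRCA of strain_76 and strain_15 is the node subtending (((((strain_77,(strain_69,strain_51)),(strain_76,strain_67)),((strain_24,strain_93),((strain_11,(strain_41,(strain_45,strain_43))),strain_27))),strain_53),(strain_92,(((strain_38,strain_3),(strain_37,strain_15)),((((strain_87,(strain_71,strain_96)),strain_1),strain_46),(strain_12,(strain_21,strain_98)))))).
From strain_76 up to that node: 5 branches. From strain_15 up to the same node: 5 branches. Total: 5 + 5 = 10.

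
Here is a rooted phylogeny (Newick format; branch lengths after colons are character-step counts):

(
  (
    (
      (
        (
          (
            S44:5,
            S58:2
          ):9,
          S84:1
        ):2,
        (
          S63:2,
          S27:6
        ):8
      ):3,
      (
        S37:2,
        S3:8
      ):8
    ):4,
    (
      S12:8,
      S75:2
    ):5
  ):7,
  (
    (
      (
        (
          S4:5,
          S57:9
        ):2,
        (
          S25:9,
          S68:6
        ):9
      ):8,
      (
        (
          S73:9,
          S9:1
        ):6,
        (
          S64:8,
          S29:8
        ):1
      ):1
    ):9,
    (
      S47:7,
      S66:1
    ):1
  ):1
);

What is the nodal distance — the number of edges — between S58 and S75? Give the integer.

7

The MRCA of S58 and S75 is the node subtending (((((S44,S58),S84),(S63,S27)),(S37,S3)),(S12,S75)).
From S58 up to that node: 5 branches. From S75 up to the same node: 2 branches. Total: 5 + 2 = 7.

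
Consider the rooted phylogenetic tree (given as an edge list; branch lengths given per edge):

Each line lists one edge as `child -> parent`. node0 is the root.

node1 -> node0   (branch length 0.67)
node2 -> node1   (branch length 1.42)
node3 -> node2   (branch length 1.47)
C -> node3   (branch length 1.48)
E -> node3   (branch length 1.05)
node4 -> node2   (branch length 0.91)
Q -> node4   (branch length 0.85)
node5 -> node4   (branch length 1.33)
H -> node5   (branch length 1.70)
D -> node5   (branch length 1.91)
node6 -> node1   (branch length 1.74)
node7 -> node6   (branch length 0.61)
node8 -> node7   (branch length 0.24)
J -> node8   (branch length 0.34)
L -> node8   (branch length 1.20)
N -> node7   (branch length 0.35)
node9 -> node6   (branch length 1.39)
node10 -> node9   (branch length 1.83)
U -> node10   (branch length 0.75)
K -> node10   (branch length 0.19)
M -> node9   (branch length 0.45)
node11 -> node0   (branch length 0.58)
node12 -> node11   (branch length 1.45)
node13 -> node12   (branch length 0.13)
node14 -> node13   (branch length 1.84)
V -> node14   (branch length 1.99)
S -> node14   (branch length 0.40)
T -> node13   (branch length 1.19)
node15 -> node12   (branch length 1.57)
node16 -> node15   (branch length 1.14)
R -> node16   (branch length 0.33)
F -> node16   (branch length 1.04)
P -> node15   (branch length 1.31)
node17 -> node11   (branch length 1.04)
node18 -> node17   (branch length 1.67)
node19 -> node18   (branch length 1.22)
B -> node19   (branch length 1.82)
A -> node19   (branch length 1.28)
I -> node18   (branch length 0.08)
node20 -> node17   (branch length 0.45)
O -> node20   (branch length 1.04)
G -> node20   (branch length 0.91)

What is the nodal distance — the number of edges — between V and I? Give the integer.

The MRCA of V and I is the node subtending ((((V,S),T),((R,F),P)),(((B,A),I),(O,G))).
From V up to that node: 4 branches. From I up to the same node: 3 branches. Total: 4 + 3 = 7.

7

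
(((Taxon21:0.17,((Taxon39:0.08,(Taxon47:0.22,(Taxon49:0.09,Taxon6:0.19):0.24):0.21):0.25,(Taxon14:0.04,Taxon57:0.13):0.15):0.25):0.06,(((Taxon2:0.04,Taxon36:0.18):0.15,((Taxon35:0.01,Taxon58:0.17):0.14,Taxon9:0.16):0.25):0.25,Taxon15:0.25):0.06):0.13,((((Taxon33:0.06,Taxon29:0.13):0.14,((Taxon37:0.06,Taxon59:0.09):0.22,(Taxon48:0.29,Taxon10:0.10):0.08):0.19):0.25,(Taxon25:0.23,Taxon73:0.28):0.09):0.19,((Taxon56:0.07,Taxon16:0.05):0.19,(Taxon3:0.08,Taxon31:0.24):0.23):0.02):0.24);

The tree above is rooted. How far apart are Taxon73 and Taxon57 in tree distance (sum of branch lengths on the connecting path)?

1.52

The path runs Taxon73 → … → MRCA → … → Taxon57; the MRCA is the root of the tree.
Branch lengths along that path: 0.28 + 0.09 + 0.19 + 0.24 + 0.13 + 0.06 + 0.25 + 0.15 + 0.13 = 1.52.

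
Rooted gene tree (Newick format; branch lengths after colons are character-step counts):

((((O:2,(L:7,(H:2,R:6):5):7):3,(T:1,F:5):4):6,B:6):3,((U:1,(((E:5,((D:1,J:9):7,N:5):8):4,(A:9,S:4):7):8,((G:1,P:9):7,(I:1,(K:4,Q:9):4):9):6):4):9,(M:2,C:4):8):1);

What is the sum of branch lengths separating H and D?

The path runs H → … → MRCA → … → D; the MRCA is the root of the tree.
Branch lengths along that path: 2 + 5 + 7 + 3 + 6 + 3 + 1 + 9 + 4 + 8 + 4 + 8 + 7 + 1 = 68.

68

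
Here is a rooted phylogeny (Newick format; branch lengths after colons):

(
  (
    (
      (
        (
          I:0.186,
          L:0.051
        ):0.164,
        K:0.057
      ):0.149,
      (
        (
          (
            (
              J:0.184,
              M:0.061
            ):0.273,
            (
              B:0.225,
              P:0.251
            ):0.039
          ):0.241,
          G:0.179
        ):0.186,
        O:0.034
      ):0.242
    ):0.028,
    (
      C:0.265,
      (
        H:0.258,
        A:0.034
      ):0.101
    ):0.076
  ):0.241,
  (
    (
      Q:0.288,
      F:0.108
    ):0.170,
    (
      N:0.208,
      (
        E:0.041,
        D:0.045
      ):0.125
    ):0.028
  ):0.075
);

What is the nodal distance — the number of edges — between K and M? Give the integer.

7

The MRCA of K and M is the node subtending (((I,L),K),((((J,M),(B,P)),G),O)).
From K up to that node: 2 branches. From M up to the same node: 5 branches. Total: 2 + 5 = 7.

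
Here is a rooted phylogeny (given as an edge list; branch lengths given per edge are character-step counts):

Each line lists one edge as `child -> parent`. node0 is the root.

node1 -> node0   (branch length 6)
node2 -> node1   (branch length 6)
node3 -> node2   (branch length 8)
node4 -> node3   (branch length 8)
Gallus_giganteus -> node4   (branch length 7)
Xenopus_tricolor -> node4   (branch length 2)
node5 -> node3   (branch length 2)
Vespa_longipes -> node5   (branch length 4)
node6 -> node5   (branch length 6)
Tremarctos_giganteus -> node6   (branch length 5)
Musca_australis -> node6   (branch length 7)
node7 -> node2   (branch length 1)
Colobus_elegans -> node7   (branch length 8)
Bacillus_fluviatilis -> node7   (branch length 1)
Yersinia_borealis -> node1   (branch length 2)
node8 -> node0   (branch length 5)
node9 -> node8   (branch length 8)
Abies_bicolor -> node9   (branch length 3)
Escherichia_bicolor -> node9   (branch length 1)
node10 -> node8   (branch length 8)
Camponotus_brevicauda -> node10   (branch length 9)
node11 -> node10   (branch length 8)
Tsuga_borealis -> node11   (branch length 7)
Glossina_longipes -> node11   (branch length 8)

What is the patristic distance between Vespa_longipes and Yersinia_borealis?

The path runs Vespa_longipes → … → MRCA → … → Yersinia_borealis; the MRCA is the node subtending ((((Gallus_giganteus,Xenopus_tricolor),(Vespa_longipes,(Tremarctos_giganteus,Musca_australis))),(Colobus_elegans,Bacillus_fluviatilis)),Yersinia_borealis).
Branch lengths along that path: 4 + 2 + 8 + 6 + 2 = 22.

22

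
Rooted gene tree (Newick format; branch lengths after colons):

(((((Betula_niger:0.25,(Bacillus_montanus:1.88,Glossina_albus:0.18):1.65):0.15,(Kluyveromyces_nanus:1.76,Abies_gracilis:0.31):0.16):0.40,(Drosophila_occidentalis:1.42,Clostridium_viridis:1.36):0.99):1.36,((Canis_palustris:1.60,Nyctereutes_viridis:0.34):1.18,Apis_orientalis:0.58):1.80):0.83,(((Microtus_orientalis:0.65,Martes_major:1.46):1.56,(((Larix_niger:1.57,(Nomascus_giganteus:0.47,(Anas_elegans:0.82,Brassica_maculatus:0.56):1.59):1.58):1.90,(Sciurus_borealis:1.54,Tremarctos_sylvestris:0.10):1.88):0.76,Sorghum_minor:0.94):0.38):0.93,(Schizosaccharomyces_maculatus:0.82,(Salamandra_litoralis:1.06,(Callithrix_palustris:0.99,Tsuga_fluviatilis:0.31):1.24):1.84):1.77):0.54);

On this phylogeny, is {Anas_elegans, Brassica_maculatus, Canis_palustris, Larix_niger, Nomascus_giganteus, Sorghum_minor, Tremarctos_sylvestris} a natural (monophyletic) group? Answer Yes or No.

No

The MRCA of the listed taxa is the root, so the smallest clade containing them is the whole tree.
That clade also contains Abies_gracilis, Apis_orientalis, Bacillus_montanus, Betula_niger, Callithrix_palustris, Clostridium_viridis, Drosophila_occidentalis, Glossina_albus, Kluyveromyces_nanus, Martes_major, Microtus_orientalis, Nyctereutes_viridis, Salamandra_litoralis, Schizosaccharomyces_maculatus, Sciurus_borealis, Tsuga_fluviatilis, which are not in the proposed group, so the group is not monophyletic.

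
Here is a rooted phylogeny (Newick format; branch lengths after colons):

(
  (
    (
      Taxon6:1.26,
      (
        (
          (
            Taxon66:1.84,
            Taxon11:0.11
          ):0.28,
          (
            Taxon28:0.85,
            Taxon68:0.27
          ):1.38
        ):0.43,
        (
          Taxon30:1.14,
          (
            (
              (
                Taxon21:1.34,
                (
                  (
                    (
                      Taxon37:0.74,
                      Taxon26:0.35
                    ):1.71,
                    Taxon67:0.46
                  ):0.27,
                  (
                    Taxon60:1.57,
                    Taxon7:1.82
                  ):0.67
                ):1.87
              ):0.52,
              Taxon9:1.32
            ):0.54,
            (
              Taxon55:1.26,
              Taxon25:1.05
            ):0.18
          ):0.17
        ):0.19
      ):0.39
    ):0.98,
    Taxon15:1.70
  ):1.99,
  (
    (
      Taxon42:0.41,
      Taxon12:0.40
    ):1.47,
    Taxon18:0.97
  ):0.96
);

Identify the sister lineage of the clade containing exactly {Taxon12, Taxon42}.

Taxon18

The clade containing exactly {Taxon12, Taxon42} attaches to the tree at the node subtending ((Taxon42,Taxon12),Taxon18).
The other lineage descending from that same node — the sister group — is the single tip Taxon18.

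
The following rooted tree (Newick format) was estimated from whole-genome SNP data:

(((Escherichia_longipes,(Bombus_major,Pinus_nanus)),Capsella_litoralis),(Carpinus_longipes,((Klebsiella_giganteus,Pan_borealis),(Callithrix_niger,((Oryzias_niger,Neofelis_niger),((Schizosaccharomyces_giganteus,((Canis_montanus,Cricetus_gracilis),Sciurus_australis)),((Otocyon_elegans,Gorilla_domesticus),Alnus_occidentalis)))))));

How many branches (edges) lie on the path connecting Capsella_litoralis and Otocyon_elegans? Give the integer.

The MRCA of Capsella_litoralis and Otocyon_elegans is the root of the tree.
From Capsella_litoralis up to that node: 2 branches. From Otocyon_elegans up to the same node: 8 branches. Total: 2 + 8 = 10.

10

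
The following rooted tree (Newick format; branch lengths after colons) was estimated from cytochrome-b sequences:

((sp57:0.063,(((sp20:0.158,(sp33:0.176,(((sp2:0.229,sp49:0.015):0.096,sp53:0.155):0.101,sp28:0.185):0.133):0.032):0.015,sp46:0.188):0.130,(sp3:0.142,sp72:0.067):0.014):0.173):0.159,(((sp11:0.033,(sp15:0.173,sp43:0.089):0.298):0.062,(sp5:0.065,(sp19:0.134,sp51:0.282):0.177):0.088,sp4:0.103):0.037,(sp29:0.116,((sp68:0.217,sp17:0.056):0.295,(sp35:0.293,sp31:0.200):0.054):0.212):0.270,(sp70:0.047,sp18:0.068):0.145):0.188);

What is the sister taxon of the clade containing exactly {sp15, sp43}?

sp11

The clade containing exactly {sp15, sp43} attaches to the tree at the node subtending (sp11,(sp15,sp43)).
The other lineage descending from that same node — the sister group — is the single tip sp11.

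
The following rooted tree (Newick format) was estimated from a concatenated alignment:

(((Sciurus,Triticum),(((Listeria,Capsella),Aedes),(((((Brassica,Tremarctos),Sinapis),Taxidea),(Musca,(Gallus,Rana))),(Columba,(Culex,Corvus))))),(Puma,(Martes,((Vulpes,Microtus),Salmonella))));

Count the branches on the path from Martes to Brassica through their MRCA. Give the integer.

The MRCA of Martes and Brassica is the root of the tree.
From Martes up to that node: 3 branches. From Brassica up to the same node: 8 branches. Total: 3 + 8 = 11.

11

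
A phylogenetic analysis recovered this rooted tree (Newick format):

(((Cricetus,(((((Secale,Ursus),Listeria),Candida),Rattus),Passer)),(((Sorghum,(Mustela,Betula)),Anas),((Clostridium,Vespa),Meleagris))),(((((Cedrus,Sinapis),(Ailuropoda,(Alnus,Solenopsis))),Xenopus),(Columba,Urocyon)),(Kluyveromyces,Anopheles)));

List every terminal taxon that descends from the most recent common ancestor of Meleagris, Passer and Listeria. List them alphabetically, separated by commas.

Anas, Betula, Candida, Clostridium, Cricetus, Listeria, Meleagris, Mustela, Passer, Rattus, Secale, Sorghum, Ursus, Vespa

Tracing Meleagris: it sits inside ((Clostridium,Vespa),Meleagris).
Tracing Passer: it sits inside (((((Secale,Ursus),Listeria),Candida),Rattus),Passer).
Tracing Listeria: it sits inside ((Secale,Ursus),Listeria).
The smallest clade enclosing all 3 is ((Cricetus,(((((Secale,Ursus),Listeria),Candida),Rattus),Passer)),(((Sorghum,(Mustela,Betula)),Anas),((Clostridium,Vespa),Meleagris))); the answer is its 14 terminal taxa in alphabetical order.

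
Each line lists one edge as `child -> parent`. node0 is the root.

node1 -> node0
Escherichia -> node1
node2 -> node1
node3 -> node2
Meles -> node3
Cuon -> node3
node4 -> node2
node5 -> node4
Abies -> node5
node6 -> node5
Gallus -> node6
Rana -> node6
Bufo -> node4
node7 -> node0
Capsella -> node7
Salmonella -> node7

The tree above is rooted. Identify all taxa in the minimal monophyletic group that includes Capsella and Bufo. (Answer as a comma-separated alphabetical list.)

Abies, Bufo, Capsella, Cuon, Escherichia, Gallus, Meles, Rana, Salmonella

Tracing Capsella: it sits inside (Capsella,Salmonella).
Tracing Bufo: it sits inside ((Abies,(Gallus,Rana)),Bufo).
The smallest clade enclosing both is the whole tree (their MRCA is the root), so the answer is all 9 tips in alphabetical order.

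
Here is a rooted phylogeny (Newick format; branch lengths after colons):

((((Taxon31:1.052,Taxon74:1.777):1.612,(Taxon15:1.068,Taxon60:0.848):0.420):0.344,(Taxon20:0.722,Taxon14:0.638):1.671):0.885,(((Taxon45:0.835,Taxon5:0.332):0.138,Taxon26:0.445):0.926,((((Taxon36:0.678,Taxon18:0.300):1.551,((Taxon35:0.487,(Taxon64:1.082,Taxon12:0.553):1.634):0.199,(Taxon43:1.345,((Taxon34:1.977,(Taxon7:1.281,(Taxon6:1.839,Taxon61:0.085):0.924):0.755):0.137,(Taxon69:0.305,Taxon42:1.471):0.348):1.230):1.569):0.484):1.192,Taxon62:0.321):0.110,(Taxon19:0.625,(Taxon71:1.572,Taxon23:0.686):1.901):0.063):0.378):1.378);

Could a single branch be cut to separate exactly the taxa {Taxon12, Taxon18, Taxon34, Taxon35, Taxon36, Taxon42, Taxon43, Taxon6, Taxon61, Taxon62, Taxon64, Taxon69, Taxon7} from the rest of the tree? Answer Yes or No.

Yes

The most recent common ancestor of these taxa subtends (((Taxon36,Taxon18),((Taxon35,(Taxon64,Taxon12)),(Taxon43,((Taxon34,(Taxon7,(Taxon6,Taxon61))),(Taxon69,Taxon42))))),Taxon62).
That clade has exactly 13 tips — every listed taxon and nothing else — so the group is monophyletic.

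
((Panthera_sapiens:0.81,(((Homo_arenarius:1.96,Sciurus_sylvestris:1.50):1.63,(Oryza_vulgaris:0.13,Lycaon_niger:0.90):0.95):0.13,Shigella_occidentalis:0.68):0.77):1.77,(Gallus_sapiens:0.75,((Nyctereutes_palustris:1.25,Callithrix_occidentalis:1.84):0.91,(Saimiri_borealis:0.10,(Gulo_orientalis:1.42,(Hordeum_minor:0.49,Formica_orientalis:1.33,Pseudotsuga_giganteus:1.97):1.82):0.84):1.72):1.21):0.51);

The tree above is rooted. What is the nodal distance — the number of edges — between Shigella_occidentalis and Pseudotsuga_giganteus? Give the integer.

9

The MRCA of Shigella_occidentalis and Pseudotsuga_giganteus is the root of the tree.
From Shigella_occidentalis up to that node: 3 branches. From Pseudotsuga_giganteus up to the same node: 6 branches. Total: 3 + 6 = 9.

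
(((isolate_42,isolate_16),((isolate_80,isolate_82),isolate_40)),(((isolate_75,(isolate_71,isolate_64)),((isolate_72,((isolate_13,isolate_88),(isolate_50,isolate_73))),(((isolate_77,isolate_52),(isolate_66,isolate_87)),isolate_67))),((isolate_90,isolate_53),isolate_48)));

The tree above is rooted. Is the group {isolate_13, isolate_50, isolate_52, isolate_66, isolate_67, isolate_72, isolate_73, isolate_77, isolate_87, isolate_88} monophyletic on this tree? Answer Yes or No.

Yes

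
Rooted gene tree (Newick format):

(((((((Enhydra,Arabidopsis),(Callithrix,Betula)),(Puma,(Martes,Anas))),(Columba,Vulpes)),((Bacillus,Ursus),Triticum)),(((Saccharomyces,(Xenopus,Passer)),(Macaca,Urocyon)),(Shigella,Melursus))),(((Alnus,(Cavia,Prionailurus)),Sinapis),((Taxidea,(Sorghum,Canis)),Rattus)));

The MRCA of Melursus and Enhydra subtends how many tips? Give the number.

The MRCA of Melursus and Enhydra is the node subtending ((((((Enhydra,Arabidopsis),(Callithrix,Betula)),(Puma,(Martes,Anas))),(Columba,Vulpes)),((Bacillus,Ursus),Triticum)),(((Saccharomyces,(Xenopus,Passer)),(Macaca,Urocyon)),(Shigella,Melursus))).
That clade contains 19 terminal taxa: Anas, Arabidopsis, Bacillus, Betula, Callithrix, Columba, Enhydra, Macaca, Martes, Melursus, Passer, Puma, Saccharomyces, Shigella, Triticum, Urocyon, Ursus, Vulpes, Xenopus.

19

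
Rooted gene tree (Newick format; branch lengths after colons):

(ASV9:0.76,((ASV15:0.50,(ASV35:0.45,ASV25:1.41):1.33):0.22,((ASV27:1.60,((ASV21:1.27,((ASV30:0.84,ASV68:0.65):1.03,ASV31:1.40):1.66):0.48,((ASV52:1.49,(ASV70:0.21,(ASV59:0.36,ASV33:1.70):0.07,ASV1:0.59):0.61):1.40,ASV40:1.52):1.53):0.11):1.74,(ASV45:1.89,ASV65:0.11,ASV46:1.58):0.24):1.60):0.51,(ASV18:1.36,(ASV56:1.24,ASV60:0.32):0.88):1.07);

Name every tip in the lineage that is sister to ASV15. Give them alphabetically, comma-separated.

ASV15 attaches to the tree at the node subtending (ASV15,(ASV35,ASV25)).
The other lineage descending from that same node — the sister group — is (ASV35,ASV25); its 2 tips in alphabetical order are the answer.

ASV25, ASV35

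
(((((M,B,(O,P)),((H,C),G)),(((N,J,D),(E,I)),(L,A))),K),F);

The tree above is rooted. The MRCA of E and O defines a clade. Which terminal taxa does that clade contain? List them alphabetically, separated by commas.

Tracing E: it sits inside (E,I).
Tracing O: it sits inside (O,P).
The smallest clade enclosing both is (((M,B,(O,P)),((H,C),G)),(((N,J,D),(E,I)),(L,A))); the answer is its 14 terminal taxa in alphabetical order.

A, B, C, D, E, G, H, I, J, L, M, N, O, P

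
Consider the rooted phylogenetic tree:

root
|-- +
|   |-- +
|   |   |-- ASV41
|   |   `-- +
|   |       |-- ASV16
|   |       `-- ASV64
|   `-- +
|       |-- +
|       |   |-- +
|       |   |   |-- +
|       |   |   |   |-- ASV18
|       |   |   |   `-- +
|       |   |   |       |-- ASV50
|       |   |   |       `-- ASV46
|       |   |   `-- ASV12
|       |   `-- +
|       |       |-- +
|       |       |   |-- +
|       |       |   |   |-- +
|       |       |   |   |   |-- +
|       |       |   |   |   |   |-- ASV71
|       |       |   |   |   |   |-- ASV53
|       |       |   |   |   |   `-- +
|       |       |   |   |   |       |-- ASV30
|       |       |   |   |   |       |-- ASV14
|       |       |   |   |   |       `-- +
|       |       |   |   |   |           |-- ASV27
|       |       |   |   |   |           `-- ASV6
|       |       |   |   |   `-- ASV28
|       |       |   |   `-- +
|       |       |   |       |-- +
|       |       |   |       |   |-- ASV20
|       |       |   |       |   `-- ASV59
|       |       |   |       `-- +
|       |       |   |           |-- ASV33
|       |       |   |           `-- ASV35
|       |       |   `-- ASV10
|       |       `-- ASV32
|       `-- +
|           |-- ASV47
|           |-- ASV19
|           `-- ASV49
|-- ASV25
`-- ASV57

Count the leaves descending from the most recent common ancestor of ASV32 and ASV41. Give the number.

The MRCA of ASV32 and ASV41 is the node subtending ((ASV41,(ASV16,ASV64)),((((ASV18,(ASV50,ASV46)),ASV12),(((((ASV71,ASV53,(ASV30,ASV14,(ASV27,ASV6))),ASV28),((ASV20,ASV59),(ASV33,ASV35))),ASV10),ASV32)),(ASV47,ASV19,ASV49))).
That clade contains 23 terminal taxa: ASV10, ASV12, ASV14, ASV16, ASV18, ASV19, ASV20, ASV27, ASV28, ASV30, ASV32, ASV33, ASV35, ASV41, ASV46, ASV47, ASV49, ASV50, ASV53, ASV59, ASV6, ASV64, ASV71.

23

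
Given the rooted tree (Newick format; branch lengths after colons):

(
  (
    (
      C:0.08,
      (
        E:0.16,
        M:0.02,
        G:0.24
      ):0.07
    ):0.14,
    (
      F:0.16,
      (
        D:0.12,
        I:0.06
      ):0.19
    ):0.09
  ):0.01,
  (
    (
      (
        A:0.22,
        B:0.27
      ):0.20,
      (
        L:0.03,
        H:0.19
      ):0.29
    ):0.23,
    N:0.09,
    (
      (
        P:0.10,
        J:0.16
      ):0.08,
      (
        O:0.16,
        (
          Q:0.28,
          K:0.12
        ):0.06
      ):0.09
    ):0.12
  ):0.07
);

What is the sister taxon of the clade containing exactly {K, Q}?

O

The clade containing exactly {K, Q} attaches to the tree at the node subtending (O,(Q,K)).
The other lineage descending from that same node — the sister group — is the single tip O.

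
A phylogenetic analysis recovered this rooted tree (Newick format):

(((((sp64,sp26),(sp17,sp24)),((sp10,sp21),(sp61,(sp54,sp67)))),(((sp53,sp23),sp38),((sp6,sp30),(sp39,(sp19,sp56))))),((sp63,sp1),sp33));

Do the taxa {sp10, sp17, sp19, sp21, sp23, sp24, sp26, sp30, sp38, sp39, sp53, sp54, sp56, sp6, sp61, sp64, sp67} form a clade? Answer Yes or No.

The most recent common ancestor of these taxa subtends ((((sp64,sp26),(sp17,sp24)),((sp10,sp21),(sp61,(sp54,sp67)))),(((sp53,sp23),sp38),((sp6,sp30),(sp39,(sp19,sp56))))).
That clade has exactly 17 tips — every listed taxon and nothing else — so the group is monophyletic.

Yes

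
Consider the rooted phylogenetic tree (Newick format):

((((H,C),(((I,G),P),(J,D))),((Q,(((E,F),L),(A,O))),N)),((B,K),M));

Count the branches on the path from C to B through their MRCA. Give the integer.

7

The MRCA of C and B is the root of the tree.
From C up to that node: 4 branches. From B up to the same node: 3 branches. Total: 4 + 3 = 7.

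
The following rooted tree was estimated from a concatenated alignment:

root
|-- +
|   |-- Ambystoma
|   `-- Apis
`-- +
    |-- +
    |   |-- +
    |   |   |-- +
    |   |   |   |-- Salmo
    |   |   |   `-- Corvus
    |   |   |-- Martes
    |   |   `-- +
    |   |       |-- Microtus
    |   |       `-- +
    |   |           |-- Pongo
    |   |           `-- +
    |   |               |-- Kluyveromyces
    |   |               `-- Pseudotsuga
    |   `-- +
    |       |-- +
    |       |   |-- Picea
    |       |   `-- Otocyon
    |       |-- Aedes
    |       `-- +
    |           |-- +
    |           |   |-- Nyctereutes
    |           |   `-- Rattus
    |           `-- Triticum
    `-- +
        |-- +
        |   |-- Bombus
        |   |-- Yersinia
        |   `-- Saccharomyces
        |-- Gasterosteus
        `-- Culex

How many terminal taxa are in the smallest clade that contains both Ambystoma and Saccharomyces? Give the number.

The MRCA of Ambystoma and Saccharomyces is the root, so the clade is the entire tree.
That clade contains 20 terminal taxa: Aedes, Ambystoma, Apis, Bombus, Corvus, Culex, Gasterosteus, Kluyveromyces, Martes, Microtus, Nyctereutes, Otocyon, Picea, Pongo, Pseudotsuga, Rattus, Saccharomyces, Salmo, Triticum, Yersinia.

20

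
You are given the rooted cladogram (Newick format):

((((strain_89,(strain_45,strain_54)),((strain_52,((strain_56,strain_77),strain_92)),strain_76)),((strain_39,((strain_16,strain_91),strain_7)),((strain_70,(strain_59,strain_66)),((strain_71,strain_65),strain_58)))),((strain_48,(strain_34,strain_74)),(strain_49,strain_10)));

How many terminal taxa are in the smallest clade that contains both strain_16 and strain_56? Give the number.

18

The MRCA of strain_16 and strain_56 is the node subtending (((strain_89,(strain_45,strain_54)),((strain_52,((strain_56,strain_77),strain_92)),strain_76)),((strain_39,((strain_16,strain_91),strain_7)),((strain_70,(strain_59,strain_66)),((strain_71,strain_65),strain_58)))).
That clade contains 18 terminal taxa: strain_16, strain_39, strain_45, strain_52, strain_54, strain_56, strain_58, strain_59, strain_65, strain_66, strain_7, strain_70, strain_71, strain_76, strain_77, strain_89, strain_91, strain_92.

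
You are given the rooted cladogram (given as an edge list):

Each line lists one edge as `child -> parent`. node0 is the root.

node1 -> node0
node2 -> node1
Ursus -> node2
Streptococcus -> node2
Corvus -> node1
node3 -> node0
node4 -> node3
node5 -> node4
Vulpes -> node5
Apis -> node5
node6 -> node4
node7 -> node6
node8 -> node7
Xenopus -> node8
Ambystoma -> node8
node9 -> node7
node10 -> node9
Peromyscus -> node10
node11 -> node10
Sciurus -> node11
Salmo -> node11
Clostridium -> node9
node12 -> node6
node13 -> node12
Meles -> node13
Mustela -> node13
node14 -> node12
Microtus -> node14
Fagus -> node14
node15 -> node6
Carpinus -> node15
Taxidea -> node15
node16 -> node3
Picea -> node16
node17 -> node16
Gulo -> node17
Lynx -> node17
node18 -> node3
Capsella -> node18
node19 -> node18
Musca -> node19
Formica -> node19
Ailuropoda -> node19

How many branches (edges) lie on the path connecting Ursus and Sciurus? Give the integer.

The MRCA of Ursus and Sciurus is the root of the tree.
From Ursus up to that node: 3 branches. From Sciurus up to the same node: 8 branches. Total: 3 + 8 = 11.

11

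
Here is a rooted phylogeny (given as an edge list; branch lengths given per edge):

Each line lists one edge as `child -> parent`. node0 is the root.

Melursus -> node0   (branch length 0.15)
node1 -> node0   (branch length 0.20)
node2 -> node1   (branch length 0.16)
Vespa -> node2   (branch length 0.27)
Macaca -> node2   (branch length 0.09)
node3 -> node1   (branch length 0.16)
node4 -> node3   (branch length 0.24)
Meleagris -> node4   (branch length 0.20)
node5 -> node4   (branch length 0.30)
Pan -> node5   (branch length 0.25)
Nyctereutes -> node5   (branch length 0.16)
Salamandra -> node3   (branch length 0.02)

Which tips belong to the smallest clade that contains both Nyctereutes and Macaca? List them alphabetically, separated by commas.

Tracing Nyctereutes: it sits inside (Pan,Nyctereutes).
Tracing Macaca: it sits inside (Vespa,Macaca).
The smallest clade enclosing both is ((Vespa,Macaca),((Meleagris,(Pan,Nyctereutes)),Salamandra)); the answer is its 6 terminal taxa in alphabetical order.

Macaca, Meleagris, Nyctereutes, Pan, Salamandra, Vespa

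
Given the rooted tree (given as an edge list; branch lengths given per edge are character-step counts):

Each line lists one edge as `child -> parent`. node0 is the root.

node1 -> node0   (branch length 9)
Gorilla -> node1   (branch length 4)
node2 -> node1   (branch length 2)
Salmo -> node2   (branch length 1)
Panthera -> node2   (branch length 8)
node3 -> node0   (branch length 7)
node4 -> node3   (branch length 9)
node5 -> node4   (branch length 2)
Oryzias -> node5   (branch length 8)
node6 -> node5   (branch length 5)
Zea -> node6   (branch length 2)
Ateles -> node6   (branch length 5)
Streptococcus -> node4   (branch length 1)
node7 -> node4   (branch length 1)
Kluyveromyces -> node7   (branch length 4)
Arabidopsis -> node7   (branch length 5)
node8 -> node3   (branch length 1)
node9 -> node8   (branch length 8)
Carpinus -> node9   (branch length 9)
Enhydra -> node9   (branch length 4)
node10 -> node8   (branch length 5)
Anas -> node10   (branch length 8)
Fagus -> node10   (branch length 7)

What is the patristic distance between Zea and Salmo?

The path runs Zea → … → MRCA → … → Salmo; the MRCA is the root of the tree.
Branch lengths along that path: 2 + 5 + 2 + 9 + 7 + 9 + 2 + 1 = 37.

37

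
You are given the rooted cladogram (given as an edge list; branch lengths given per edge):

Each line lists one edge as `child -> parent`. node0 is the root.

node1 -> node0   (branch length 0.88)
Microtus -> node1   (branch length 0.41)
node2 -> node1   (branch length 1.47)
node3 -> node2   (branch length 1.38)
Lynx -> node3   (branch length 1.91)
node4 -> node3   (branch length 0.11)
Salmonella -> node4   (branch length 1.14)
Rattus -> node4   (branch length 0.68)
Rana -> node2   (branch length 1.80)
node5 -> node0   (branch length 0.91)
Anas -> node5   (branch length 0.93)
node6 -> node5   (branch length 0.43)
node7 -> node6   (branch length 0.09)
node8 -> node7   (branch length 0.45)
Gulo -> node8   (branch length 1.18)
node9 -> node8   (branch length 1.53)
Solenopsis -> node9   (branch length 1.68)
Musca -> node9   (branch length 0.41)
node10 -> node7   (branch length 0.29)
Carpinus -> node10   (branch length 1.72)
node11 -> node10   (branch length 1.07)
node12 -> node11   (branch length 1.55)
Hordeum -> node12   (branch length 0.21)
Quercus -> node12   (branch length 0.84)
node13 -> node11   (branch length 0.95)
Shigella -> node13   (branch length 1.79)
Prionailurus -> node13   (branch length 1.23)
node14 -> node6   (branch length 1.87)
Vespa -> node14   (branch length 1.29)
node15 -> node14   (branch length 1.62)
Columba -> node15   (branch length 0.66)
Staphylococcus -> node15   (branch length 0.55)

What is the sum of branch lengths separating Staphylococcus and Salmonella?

10.36

The path runs Staphylococcus → … → MRCA → … → Salmonella; the MRCA is the root of the tree.
Branch lengths along that path: 0.55 + 1.62 + 1.87 + 0.43 + 0.91 + 0.88 + 1.47 + 1.38 + 0.11 + 1.14 = 10.36.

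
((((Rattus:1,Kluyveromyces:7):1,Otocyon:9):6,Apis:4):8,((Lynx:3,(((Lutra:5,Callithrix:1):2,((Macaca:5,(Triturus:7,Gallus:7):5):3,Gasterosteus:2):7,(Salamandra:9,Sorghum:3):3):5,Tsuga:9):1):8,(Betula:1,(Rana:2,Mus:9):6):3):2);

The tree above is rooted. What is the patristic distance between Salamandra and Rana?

The path runs Salamandra → … → MRCA → … → Rana; the MRCA is the node subtending ((Lynx,(((Lutra,Callithrix),((Macaca,(Triturus,Gallus)),Gasterosteus),(Salamandra,Sorghum)),Tsuga)),(Betula,(Rana,Mus))).
Branch lengths along that path: 9 + 3 + 5 + 1 + 8 + 3 + 6 + 2 = 37.

37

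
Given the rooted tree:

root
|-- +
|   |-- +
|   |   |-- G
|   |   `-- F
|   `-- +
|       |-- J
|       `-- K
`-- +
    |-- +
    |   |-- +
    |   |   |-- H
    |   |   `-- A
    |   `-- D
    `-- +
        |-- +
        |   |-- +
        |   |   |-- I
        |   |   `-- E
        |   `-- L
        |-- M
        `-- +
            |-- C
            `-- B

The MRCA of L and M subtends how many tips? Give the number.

The MRCA of L and M is the node subtending (((I,E),L),M,(C,B)).
That clade contains 6 terminal taxa: B, C, E, I, L, M.

6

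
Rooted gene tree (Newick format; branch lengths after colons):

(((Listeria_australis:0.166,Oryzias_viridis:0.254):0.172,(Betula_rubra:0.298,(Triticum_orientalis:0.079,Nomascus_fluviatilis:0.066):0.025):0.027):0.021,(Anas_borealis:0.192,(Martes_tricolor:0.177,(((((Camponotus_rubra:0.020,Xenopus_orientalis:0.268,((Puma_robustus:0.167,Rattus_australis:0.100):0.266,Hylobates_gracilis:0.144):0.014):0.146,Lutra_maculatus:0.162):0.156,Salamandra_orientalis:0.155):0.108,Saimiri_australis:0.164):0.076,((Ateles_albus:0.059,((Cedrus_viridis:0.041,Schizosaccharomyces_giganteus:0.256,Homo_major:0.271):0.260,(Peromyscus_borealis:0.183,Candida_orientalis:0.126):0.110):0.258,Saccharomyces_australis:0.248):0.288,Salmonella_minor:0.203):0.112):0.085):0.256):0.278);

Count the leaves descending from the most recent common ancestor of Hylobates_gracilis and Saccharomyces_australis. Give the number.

16

The MRCA of Hylobates_gracilis and Saccharomyces_australis is the node subtending (((((Camponotus_rubra,Xenopus_orientalis,((Puma_robustus,Rattus_australis),Hylobates_gracilis)),Lutra_maculatus),Salamandra_orientalis),Saimiri_australis),((Ateles_albus,((Cedrus_viridis,Schizosaccharomyces_giganteus,Homo_major),(Peromyscus_borealis,Candida_orientalis)),Saccharomyces_australis),Salmonella_minor)).
That clade contains 16 terminal taxa: Ateles_albus, Camponotus_rubra, Candida_orientalis, Cedrus_viridis, Homo_major, Hylobates_gracilis, Lutra_maculatus, Peromyscus_borealis, Puma_robustus, Rattus_australis, Saccharomyces_australis, Saimiri_australis, Salamandra_orientalis, Salmonella_minor, Schizosaccharomyces_giganteus, Xenopus_orientalis.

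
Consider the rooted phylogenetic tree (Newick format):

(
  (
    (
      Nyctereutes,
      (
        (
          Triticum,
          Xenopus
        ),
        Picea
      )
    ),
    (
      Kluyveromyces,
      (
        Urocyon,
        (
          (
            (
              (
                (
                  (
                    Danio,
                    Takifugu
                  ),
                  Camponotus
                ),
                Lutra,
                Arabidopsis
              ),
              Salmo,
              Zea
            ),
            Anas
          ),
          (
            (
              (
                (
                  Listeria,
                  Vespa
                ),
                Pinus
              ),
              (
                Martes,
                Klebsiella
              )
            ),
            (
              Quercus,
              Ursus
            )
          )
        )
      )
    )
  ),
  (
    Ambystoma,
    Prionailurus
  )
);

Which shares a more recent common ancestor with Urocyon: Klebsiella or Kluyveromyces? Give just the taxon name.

Klebsiella

The MRCA of Urocyon and Klebsiella subtends (Urocyon,((((((Danio,Takifugu),Camponotus),Lutra,Arabidopsis),Salmo,Zea),Anas),((((Listeria,Vespa),Pinus),(Martes,Klebsiella)),(Quercus,Ursus)))) (16 taxa).
The MRCA of Urocyon and Kluyveromyces subtends (Kluyveromyces,(Urocyon,((((((Danio,Takifugu),Camponotus),Lutra,Arabidopsis),Salmo,Zea),Anas),((((Listeria,Vespa),Pinus),(Martes,Klebsiella)),(Quercus,Ursus))))) (17 taxa).
The first is nested inside the second, so Urocyon shares a more recent common ancestor with Klebsiella.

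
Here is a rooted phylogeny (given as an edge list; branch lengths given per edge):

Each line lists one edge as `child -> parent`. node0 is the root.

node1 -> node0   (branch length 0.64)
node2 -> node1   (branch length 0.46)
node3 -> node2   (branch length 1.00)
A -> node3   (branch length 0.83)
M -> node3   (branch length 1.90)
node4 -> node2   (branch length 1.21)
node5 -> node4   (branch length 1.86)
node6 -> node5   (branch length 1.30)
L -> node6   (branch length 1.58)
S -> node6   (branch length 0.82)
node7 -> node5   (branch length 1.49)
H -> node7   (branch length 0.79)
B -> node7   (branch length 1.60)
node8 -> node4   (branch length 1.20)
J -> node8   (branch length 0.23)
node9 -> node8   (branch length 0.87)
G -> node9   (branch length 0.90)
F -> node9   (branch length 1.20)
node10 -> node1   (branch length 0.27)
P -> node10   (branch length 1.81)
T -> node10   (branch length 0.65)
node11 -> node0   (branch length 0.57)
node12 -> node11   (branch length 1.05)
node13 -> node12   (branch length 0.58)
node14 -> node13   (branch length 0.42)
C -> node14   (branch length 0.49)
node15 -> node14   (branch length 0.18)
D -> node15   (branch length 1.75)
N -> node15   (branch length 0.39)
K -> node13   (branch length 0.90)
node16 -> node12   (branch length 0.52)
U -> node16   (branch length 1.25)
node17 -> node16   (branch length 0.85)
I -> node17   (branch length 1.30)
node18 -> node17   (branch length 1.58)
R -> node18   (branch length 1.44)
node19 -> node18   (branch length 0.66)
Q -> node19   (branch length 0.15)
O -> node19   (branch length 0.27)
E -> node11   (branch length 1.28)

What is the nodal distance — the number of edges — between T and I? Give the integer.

The MRCA of T and I is the root of the tree.
From T up to that node: 3 branches. From I up to the same node: 5 branches. Total: 3 + 5 = 8.

8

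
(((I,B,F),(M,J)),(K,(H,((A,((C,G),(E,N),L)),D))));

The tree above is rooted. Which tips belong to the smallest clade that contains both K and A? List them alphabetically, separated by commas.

Tracing K: it sits inside (K,(H,((A,((C,G),(E,N),L)),D))).
Tracing A: it sits inside (A,((C,G),(E,N),L)).
The smallest clade enclosing both is (K,(H,((A,((C,G),(E,N),L)),D))); the answer is its 9 terminal taxa in alphabetical order.

A, C, D, E, G, H, K, L, N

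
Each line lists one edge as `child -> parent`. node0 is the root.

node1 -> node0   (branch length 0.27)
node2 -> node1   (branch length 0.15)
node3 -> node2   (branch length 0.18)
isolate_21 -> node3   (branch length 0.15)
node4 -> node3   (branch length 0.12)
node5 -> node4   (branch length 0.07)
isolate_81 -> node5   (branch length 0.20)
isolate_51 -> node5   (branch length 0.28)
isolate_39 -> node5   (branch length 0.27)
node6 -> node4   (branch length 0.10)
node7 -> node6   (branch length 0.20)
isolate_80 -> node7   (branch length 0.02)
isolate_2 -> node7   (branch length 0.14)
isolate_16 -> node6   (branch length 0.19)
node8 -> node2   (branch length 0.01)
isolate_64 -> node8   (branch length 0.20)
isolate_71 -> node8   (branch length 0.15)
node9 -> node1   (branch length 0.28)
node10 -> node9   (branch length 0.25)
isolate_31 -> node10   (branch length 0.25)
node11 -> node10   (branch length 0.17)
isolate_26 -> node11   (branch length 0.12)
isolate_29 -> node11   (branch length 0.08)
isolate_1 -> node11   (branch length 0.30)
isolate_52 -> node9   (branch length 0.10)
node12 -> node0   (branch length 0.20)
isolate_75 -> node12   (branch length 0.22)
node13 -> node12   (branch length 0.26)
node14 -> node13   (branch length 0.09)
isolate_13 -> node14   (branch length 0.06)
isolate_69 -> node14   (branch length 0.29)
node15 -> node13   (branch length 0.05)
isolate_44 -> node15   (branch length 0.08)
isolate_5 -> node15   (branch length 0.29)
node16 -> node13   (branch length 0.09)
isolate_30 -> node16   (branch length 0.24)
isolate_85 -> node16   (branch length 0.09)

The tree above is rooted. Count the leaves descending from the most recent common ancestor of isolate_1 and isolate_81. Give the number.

14

The MRCA of isolate_1 and isolate_81 is the node subtending (((isolate_21,((isolate_81,isolate_51,isolate_39),((isolate_80,isolate_2),isolate_16))),(isolate_64,isolate_71)),((isolate_31,(isolate_26,isolate_29,isolate_1)),isolate_52)).
That clade contains 14 terminal taxa: isolate_1, isolate_16, isolate_2, isolate_21, isolate_26, isolate_29, isolate_31, isolate_39, isolate_51, isolate_52, isolate_64, isolate_71, isolate_80, isolate_81.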